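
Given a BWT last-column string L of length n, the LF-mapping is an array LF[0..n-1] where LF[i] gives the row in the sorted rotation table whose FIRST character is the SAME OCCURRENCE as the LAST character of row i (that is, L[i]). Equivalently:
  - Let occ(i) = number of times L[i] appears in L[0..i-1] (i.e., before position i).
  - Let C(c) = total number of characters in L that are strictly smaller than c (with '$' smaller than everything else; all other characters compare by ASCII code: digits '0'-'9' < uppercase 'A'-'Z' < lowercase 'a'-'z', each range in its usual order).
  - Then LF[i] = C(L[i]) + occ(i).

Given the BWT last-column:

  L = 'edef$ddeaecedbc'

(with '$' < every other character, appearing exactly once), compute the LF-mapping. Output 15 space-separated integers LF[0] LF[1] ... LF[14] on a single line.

Answer: 9 5 10 14 0 6 7 11 1 12 3 13 8 2 4

Derivation:
Char counts: '$':1, 'a':1, 'b':1, 'c':2, 'd':4, 'e':5, 'f':1
C (first-col start): C('$')=0, C('a')=1, C('b')=2, C('c')=3, C('d')=5, C('e')=9, C('f')=14
L[0]='e': occ=0, LF[0]=C('e')+0=9+0=9
L[1]='d': occ=0, LF[1]=C('d')+0=5+0=5
L[2]='e': occ=1, LF[2]=C('e')+1=9+1=10
L[3]='f': occ=0, LF[3]=C('f')+0=14+0=14
L[4]='$': occ=0, LF[4]=C('$')+0=0+0=0
L[5]='d': occ=1, LF[5]=C('d')+1=5+1=6
L[6]='d': occ=2, LF[6]=C('d')+2=5+2=7
L[7]='e': occ=2, LF[7]=C('e')+2=9+2=11
L[8]='a': occ=0, LF[8]=C('a')+0=1+0=1
L[9]='e': occ=3, LF[9]=C('e')+3=9+3=12
L[10]='c': occ=0, LF[10]=C('c')+0=3+0=3
L[11]='e': occ=4, LF[11]=C('e')+4=9+4=13
L[12]='d': occ=3, LF[12]=C('d')+3=5+3=8
L[13]='b': occ=0, LF[13]=C('b')+0=2+0=2
L[14]='c': occ=1, LF[14]=C('c')+1=3+1=4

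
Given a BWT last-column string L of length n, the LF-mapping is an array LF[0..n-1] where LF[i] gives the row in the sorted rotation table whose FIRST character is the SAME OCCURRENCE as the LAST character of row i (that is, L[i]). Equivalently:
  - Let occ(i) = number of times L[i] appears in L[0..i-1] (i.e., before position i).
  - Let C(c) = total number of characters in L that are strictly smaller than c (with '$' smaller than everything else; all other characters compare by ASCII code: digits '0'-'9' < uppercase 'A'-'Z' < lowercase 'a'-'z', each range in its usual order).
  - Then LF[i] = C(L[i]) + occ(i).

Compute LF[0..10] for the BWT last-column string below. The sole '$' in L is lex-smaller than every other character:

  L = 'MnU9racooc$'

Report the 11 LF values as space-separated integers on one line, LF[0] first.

Char counts: '$':1, '9':1, 'M':1, 'U':1, 'a':1, 'c':2, 'n':1, 'o':2, 'r':1
C (first-col start): C('$')=0, C('9')=1, C('M')=2, C('U')=3, C('a')=4, C('c')=5, C('n')=7, C('o')=8, C('r')=10
L[0]='M': occ=0, LF[0]=C('M')+0=2+0=2
L[1]='n': occ=0, LF[1]=C('n')+0=7+0=7
L[2]='U': occ=0, LF[2]=C('U')+0=3+0=3
L[3]='9': occ=0, LF[3]=C('9')+0=1+0=1
L[4]='r': occ=0, LF[4]=C('r')+0=10+0=10
L[5]='a': occ=0, LF[5]=C('a')+0=4+0=4
L[6]='c': occ=0, LF[6]=C('c')+0=5+0=5
L[7]='o': occ=0, LF[7]=C('o')+0=8+0=8
L[8]='o': occ=1, LF[8]=C('o')+1=8+1=9
L[9]='c': occ=1, LF[9]=C('c')+1=5+1=6
L[10]='$': occ=0, LF[10]=C('$')+0=0+0=0

Answer: 2 7 3 1 10 4 5 8 9 6 0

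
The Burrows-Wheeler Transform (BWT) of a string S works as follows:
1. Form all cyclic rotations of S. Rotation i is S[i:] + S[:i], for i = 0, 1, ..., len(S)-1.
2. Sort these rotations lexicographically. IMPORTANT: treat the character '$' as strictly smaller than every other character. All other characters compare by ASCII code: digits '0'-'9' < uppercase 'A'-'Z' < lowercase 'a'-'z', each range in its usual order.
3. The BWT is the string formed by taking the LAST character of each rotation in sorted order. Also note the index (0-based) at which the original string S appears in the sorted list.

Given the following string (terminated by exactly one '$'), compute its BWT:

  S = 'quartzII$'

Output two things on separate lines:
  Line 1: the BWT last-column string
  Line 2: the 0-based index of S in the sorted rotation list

Answer: IIzu$arqt
4

Derivation:
All 9 rotations (rotation i = S[i:]+S[:i]):
  rot[0] = quartzII$
  rot[1] = uartzII$q
  rot[2] = artzII$qu
  rot[3] = rtzII$qua
  rot[4] = tzII$quar
  rot[5] = zII$quart
  rot[6] = II$quartz
  rot[7] = I$quartzI
  rot[8] = $quartzII
Sorted (with $ < everything):
  sorted[0] = $quartzII  (last char: 'I')
  sorted[1] = I$quartzI  (last char: 'I')
  sorted[2] = II$quartz  (last char: 'z')
  sorted[3] = artzII$qu  (last char: 'u')
  sorted[4] = quartzII$  (last char: '$')
  sorted[5] = rtzII$qua  (last char: 'a')
  sorted[6] = tzII$quar  (last char: 'r')
  sorted[7] = uartzII$q  (last char: 'q')
  sorted[8] = zII$quart  (last char: 't')
Last column: IIzu$arqt
Original string S is at sorted index 4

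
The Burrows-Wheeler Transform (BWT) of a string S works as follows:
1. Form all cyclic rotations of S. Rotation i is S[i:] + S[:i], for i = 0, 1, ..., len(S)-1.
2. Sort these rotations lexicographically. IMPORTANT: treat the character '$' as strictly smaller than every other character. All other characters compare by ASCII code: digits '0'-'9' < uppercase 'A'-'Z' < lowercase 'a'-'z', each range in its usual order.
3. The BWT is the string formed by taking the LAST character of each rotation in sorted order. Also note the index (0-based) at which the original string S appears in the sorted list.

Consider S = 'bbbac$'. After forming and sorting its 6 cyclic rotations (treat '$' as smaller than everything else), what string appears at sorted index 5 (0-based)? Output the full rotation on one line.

All 6 rotations (rotation i = S[i:]+S[:i]):
  rot[0] = bbbac$
  rot[1] = bbac$b
  rot[2] = bac$bb
  rot[3] = ac$bbb
  rot[4] = c$bbba
  rot[5] = $bbbac
Sorted (with $ < everything):
  sorted[0] = $bbbac
  sorted[1] = ac$bbb
  sorted[2] = bac$bb
  sorted[3] = bbac$b
  sorted[4] = bbbac$
  sorted[5] = c$bbba
sorted[5] = c$bbba

Answer: c$bbba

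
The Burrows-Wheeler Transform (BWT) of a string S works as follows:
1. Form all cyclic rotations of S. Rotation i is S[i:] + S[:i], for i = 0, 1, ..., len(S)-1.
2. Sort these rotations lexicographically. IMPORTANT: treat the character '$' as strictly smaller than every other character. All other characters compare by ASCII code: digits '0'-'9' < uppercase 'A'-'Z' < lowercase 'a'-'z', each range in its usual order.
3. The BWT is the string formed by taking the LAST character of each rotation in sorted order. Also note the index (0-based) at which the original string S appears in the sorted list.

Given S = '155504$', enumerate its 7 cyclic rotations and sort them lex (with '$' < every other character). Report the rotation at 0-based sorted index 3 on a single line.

All 7 rotations (rotation i = S[i:]+S[:i]):
  rot[0] = 155504$
  rot[1] = 55504$1
  rot[2] = 5504$15
  rot[3] = 504$155
  rot[4] = 04$1555
  rot[5] = 4$15550
  rot[6] = $155504
Sorted (with $ < everything):
  sorted[0] = $155504
  sorted[1] = 04$1555
  sorted[2] = 155504$
  sorted[3] = 4$15550
  sorted[4] = 504$155
  sorted[5] = 5504$15
  sorted[6] = 55504$1
sorted[3] = 4$15550

Answer: 4$15550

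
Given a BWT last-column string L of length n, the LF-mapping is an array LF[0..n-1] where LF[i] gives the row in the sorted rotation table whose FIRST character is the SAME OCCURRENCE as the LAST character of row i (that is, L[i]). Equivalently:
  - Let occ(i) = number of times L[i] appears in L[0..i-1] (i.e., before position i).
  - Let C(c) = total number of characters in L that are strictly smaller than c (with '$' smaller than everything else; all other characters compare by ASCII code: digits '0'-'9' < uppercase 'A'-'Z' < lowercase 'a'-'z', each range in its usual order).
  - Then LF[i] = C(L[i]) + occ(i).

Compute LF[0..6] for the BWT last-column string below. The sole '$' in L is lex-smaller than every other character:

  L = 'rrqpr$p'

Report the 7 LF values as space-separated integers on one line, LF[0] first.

Answer: 4 5 3 1 6 0 2

Derivation:
Char counts: '$':1, 'p':2, 'q':1, 'r':3
C (first-col start): C('$')=0, C('p')=1, C('q')=3, C('r')=4
L[0]='r': occ=0, LF[0]=C('r')+0=4+0=4
L[1]='r': occ=1, LF[1]=C('r')+1=4+1=5
L[2]='q': occ=0, LF[2]=C('q')+0=3+0=3
L[3]='p': occ=0, LF[3]=C('p')+0=1+0=1
L[4]='r': occ=2, LF[4]=C('r')+2=4+2=6
L[5]='$': occ=0, LF[5]=C('$')+0=0+0=0
L[6]='p': occ=1, LF[6]=C('p')+1=1+1=2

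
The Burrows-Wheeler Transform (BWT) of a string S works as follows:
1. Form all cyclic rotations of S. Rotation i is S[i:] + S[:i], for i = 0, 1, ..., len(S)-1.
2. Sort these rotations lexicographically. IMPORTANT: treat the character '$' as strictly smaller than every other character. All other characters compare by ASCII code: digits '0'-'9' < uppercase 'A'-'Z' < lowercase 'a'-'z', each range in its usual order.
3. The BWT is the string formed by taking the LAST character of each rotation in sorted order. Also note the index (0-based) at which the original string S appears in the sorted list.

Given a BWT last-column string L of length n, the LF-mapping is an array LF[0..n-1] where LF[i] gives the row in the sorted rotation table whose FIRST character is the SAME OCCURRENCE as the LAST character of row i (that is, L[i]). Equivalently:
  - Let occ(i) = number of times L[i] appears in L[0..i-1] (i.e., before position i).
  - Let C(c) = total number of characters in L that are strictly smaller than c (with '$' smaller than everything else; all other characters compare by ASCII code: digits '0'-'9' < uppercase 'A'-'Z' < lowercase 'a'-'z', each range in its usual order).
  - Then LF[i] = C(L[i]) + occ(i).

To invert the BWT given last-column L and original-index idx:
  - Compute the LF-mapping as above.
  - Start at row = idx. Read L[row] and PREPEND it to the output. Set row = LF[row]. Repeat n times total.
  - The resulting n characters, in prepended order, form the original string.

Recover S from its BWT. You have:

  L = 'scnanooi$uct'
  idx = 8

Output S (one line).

Answer: onioncactus$

Derivation:
LF mapping: 9 2 5 1 6 7 8 4 0 11 3 10
Walk LF starting at row 8, prepending L[row]:
  step 1: row=8, L[8]='$', prepend. Next row=LF[8]=0
  step 2: row=0, L[0]='s', prepend. Next row=LF[0]=9
  step 3: row=9, L[9]='u', prepend. Next row=LF[9]=11
  step 4: row=11, L[11]='t', prepend. Next row=LF[11]=10
  step 5: row=10, L[10]='c', prepend. Next row=LF[10]=3
  step 6: row=3, L[3]='a', prepend. Next row=LF[3]=1
  step 7: row=1, L[1]='c', prepend. Next row=LF[1]=2
  step 8: row=2, L[2]='n', prepend. Next row=LF[2]=5
  step 9: row=5, L[5]='o', prepend. Next row=LF[5]=7
  step 10: row=7, L[7]='i', prepend. Next row=LF[7]=4
  step 11: row=4, L[4]='n', prepend. Next row=LF[4]=6
  step 12: row=6, L[6]='o', prepend. Next row=LF[6]=8
Reversed output: onioncactus$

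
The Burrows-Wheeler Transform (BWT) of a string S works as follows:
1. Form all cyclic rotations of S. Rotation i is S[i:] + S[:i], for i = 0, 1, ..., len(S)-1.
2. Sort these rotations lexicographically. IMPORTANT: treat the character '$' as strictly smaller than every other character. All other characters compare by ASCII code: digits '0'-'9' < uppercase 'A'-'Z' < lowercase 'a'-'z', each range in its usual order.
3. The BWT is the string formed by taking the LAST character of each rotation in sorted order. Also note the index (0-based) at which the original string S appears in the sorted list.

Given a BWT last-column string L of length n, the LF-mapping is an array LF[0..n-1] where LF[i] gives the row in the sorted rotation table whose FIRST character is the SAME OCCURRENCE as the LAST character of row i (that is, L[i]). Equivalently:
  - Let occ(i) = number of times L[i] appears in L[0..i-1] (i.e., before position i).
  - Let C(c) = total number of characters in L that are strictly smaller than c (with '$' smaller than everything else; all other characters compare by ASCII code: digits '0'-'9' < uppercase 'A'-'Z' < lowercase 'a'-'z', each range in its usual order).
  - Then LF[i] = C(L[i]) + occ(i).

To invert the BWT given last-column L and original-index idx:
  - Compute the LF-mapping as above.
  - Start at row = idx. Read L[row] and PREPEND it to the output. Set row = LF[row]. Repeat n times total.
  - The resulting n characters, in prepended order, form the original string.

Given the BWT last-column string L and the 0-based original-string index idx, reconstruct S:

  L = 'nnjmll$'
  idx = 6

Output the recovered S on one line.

Answer: njlmln$

Derivation:
LF mapping: 5 6 1 4 2 3 0
Walk LF starting at row 6, prepending L[row]:
  step 1: row=6, L[6]='$', prepend. Next row=LF[6]=0
  step 2: row=0, L[0]='n', prepend. Next row=LF[0]=5
  step 3: row=5, L[5]='l', prepend. Next row=LF[5]=3
  step 4: row=3, L[3]='m', prepend. Next row=LF[3]=4
  step 5: row=4, L[4]='l', prepend. Next row=LF[4]=2
  step 6: row=2, L[2]='j', prepend. Next row=LF[2]=1
  step 7: row=1, L[1]='n', prepend. Next row=LF[1]=6
Reversed output: njlmln$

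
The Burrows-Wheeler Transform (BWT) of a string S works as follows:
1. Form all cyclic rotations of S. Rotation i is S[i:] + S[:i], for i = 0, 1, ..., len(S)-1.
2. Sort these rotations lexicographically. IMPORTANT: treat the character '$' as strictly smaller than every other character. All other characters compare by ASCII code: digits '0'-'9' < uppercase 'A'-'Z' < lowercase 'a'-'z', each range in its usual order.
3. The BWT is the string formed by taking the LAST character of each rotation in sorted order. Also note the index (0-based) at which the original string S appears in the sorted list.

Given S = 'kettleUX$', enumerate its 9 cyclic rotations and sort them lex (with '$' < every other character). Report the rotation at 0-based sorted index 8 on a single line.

All 9 rotations (rotation i = S[i:]+S[:i]):
  rot[0] = kettleUX$
  rot[1] = ettleUX$k
  rot[2] = ttleUX$ke
  rot[3] = tleUX$ket
  rot[4] = leUX$kett
  rot[5] = eUX$kettl
  rot[6] = UX$kettle
  rot[7] = X$kettleU
  rot[8] = $kettleUX
Sorted (with $ < everything):
  sorted[0] = $kettleUX
  sorted[1] = UX$kettle
  sorted[2] = X$kettleU
  sorted[3] = eUX$kettl
  sorted[4] = ettleUX$k
  sorted[5] = kettleUX$
  sorted[6] = leUX$kett
  sorted[7] = tleUX$ket
  sorted[8] = ttleUX$ke
sorted[8] = ttleUX$ke

Answer: ttleUX$ke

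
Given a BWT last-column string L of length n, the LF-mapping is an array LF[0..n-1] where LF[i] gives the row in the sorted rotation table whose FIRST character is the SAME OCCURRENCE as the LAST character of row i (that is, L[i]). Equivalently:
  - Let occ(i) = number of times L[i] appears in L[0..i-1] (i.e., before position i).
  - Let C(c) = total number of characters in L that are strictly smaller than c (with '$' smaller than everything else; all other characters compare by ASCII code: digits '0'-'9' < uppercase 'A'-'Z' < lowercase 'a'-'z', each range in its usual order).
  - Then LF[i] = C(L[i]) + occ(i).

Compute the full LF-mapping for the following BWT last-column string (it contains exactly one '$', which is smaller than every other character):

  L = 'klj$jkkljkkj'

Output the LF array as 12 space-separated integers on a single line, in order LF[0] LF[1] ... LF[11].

Char counts: '$':1, 'j':4, 'k':5, 'l':2
C (first-col start): C('$')=0, C('j')=1, C('k')=5, C('l')=10
L[0]='k': occ=0, LF[0]=C('k')+0=5+0=5
L[1]='l': occ=0, LF[1]=C('l')+0=10+0=10
L[2]='j': occ=0, LF[2]=C('j')+0=1+0=1
L[3]='$': occ=0, LF[3]=C('$')+0=0+0=0
L[4]='j': occ=1, LF[4]=C('j')+1=1+1=2
L[5]='k': occ=1, LF[5]=C('k')+1=5+1=6
L[6]='k': occ=2, LF[6]=C('k')+2=5+2=7
L[7]='l': occ=1, LF[7]=C('l')+1=10+1=11
L[8]='j': occ=2, LF[8]=C('j')+2=1+2=3
L[9]='k': occ=3, LF[9]=C('k')+3=5+3=8
L[10]='k': occ=4, LF[10]=C('k')+4=5+4=9
L[11]='j': occ=3, LF[11]=C('j')+3=1+3=4

Answer: 5 10 1 0 2 6 7 11 3 8 9 4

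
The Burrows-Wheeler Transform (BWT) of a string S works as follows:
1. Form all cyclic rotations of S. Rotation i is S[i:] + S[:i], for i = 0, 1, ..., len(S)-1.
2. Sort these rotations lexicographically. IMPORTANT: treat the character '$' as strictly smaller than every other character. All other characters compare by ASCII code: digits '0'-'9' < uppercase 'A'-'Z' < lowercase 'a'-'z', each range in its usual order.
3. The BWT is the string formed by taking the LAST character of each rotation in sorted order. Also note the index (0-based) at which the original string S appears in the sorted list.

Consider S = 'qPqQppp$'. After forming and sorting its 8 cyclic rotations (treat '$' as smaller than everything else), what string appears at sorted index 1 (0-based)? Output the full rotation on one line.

All 8 rotations (rotation i = S[i:]+S[:i]):
  rot[0] = qPqQppp$
  rot[1] = PqQppp$q
  rot[2] = qQppp$qP
  rot[3] = Qppp$qPq
  rot[4] = ppp$qPqQ
  rot[5] = pp$qPqQp
  rot[6] = p$qPqQpp
  rot[7] = $qPqQppp
Sorted (with $ < everything):
  sorted[0] = $qPqQppp
  sorted[1] = PqQppp$q
  sorted[2] = Qppp$qPq
  sorted[3] = p$qPqQpp
  sorted[4] = pp$qPqQp
  sorted[5] = ppp$qPqQ
  sorted[6] = qPqQppp$
  sorted[7] = qQppp$qP
sorted[1] = PqQppp$q

Answer: PqQppp$q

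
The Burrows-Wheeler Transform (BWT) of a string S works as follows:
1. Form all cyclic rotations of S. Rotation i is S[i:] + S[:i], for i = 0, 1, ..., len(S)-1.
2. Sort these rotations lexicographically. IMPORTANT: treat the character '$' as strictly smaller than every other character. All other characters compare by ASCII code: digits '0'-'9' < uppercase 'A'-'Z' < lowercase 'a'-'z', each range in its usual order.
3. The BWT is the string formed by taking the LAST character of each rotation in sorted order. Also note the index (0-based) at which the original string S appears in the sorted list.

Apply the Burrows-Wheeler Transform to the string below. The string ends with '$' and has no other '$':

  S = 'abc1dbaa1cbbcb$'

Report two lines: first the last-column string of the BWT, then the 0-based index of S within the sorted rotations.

Answer: bacab$cdcabbb11
5

Derivation:
All 15 rotations (rotation i = S[i:]+S[:i]):
  rot[0] = abc1dbaa1cbbcb$
  rot[1] = bc1dbaa1cbbcb$a
  rot[2] = c1dbaa1cbbcb$ab
  rot[3] = 1dbaa1cbbcb$abc
  rot[4] = dbaa1cbbcb$abc1
  rot[5] = baa1cbbcb$abc1d
  rot[6] = aa1cbbcb$abc1db
  rot[7] = a1cbbcb$abc1dba
  rot[8] = 1cbbcb$abc1dbaa
  rot[9] = cbbcb$abc1dbaa1
  rot[10] = bbcb$abc1dbaa1c
  rot[11] = bcb$abc1dbaa1cb
  rot[12] = cb$abc1dbaa1cbb
  rot[13] = b$abc1dbaa1cbbc
  rot[14] = $abc1dbaa1cbbcb
Sorted (with $ < everything):
  sorted[0] = $abc1dbaa1cbbcb  (last char: 'b')
  sorted[1] = 1cbbcb$abc1dbaa  (last char: 'a')
  sorted[2] = 1dbaa1cbbcb$abc  (last char: 'c')
  sorted[3] = a1cbbcb$abc1dba  (last char: 'a')
  sorted[4] = aa1cbbcb$abc1db  (last char: 'b')
  sorted[5] = abc1dbaa1cbbcb$  (last char: '$')
  sorted[6] = b$abc1dbaa1cbbc  (last char: 'c')
  sorted[7] = baa1cbbcb$abc1d  (last char: 'd')
  sorted[8] = bbcb$abc1dbaa1c  (last char: 'c')
  sorted[9] = bc1dbaa1cbbcb$a  (last char: 'a')
  sorted[10] = bcb$abc1dbaa1cb  (last char: 'b')
  sorted[11] = c1dbaa1cbbcb$ab  (last char: 'b')
  sorted[12] = cb$abc1dbaa1cbb  (last char: 'b')
  sorted[13] = cbbcb$abc1dbaa1  (last char: '1')
  sorted[14] = dbaa1cbbcb$abc1  (last char: '1')
Last column: bacab$cdcabbb11
Original string S is at sorted index 5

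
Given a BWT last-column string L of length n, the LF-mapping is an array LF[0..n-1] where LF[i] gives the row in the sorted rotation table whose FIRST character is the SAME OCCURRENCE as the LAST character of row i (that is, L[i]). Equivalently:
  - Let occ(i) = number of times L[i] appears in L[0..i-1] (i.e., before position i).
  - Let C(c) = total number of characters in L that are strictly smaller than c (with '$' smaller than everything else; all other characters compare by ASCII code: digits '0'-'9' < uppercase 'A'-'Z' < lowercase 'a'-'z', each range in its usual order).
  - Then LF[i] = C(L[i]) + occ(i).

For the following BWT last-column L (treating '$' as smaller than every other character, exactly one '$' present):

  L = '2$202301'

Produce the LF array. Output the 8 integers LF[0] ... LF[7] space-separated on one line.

Answer: 4 0 5 1 6 7 2 3

Derivation:
Char counts: '$':1, '0':2, '1':1, '2':3, '3':1
C (first-col start): C('$')=0, C('0')=1, C('1')=3, C('2')=4, C('3')=7
L[0]='2': occ=0, LF[0]=C('2')+0=4+0=4
L[1]='$': occ=0, LF[1]=C('$')+0=0+0=0
L[2]='2': occ=1, LF[2]=C('2')+1=4+1=5
L[3]='0': occ=0, LF[3]=C('0')+0=1+0=1
L[4]='2': occ=2, LF[4]=C('2')+2=4+2=6
L[5]='3': occ=0, LF[5]=C('3')+0=7+0=7
L[6]='0': occ=1, LF[6]=C('0')+1=1+1=2
L[7]='1': occ=0, LF[7]=C('1')+0=3+0=3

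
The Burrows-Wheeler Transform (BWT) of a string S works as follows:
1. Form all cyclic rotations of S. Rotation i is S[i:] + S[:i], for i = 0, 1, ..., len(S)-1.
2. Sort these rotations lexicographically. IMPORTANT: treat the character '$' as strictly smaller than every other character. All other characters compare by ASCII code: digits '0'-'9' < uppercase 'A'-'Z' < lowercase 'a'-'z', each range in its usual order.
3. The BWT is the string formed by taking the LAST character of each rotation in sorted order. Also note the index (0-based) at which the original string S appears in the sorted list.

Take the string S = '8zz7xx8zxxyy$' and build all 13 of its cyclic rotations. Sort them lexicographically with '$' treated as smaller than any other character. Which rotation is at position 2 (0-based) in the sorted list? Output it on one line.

All 13 rotations (rotation i = S[i:]+S[:i]):
  rot[0] = 8zz7xx8zxxyy$
  rot[1] = zz7xx8zxxyy$8
  rot[2] = z7xx8zxxyy$8z
  rot[3] = 7xx8zxxyy$8zz
  rot[4] = xx8zxxyy$8zz7
  rot[5] = x8zxxyy$8zz7x
  rot[6] = 8zxxyy$8zz7xx
  rot[7] = zxxyy$8zz7xx8
  rot[8] = xxyy$8zz7xx8z
  rot[9] = xyy$8zz7xx8zx
  rot[10] = yy$8zz7xx8zxx
  rot[11] = y$8zz7xx8zxxy
  rot[12] = $8zz7xx8zxxyy
Sorted (with $ < everything):
  sorted[0] = $8zz7xx8zxxyy
  sorted[1] = 7xx8zxxyy$8zz
  sorted[2] = 8zxxyy$8zz7xx
  sorted[3] = 8zz7xx8zxxyy$
  sorted[4] = x8zxxyy$8zz7x
  sorted[5] = xx8zxxyy$8zz7
  sorted[6] = xxyy$8zz7xx8z
  sorted[7] = xyy$8zz7xx8zx
  sorted[8] = y$8zz7xx8zxxy
  sorted[9] = yy$8zz7xx8zxx
  sorted[10] = z7xx8zxxyy$8z
  sorted[11] = zxxyy$8zz7xx8
  sorted[12] = zz7xx8zxxyy$8
sorted[2] = 8zxxyy$8zz7xx

Answer: 8zxxyy$8zz7xx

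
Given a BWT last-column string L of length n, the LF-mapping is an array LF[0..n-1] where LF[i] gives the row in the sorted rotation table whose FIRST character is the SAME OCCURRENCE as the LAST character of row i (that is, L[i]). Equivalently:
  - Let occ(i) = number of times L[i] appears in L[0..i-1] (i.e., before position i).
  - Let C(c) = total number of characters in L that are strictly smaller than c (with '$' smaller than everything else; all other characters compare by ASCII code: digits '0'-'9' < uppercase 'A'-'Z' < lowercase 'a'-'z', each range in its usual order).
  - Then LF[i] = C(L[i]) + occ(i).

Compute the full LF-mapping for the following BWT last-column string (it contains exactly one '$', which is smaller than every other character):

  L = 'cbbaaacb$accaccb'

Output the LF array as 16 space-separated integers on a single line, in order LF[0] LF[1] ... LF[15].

Char counts: '$':1, 'a':5, 'b':4, 'c':6
C (first-col start): C('$')=0, C('a')=1, C('b')=6, C('c')=10
L[0]='c': occ=0, LF[0]=C('c')+0=10+0=10
L[1]='b': occ=0, LF[1]=C('b')+0=6+0=6
L[2]='b': occ=1, LF[2]=C('b')+1=6+1=7
L[3]='a': occ=0, LF[3]=C('a')+0=1+0=1
L[4]='a': occ=1, LF[4]=C('a')+1=1+1=2
L[5]='a': occ=2, LF[5]=C('a')+2=1+2=3
L[6]='c': occ=1, LF[6]=C('c')+1=10+1=11
L[7]='b': occ=2, LF[7]=C('b')+2=6+2=8
L[8]='$': occ=0, LF[8]=C('$')+0=0+0=0
L[9]='a': occ=3, LF[9]=C('a')+3=1+3=4
L[10]='c': occ=2, LF[10]=C('c')+2=10+2=12
L[11]='c': occ=3, LF[11]=C('c')+3=10+3=13
L[12]='a': occ=4, LF[12]=C('a')+4=1+4=5
L[13]='c': occ=4, LF[13]=C('c')+4=10+4=14
L[14]='c': occ=5, LF[14]=C('c')+5=10+5=15
L[15]='b': occ=3, LF[15]=C('b')+3=6+3=9

Answer: 10 6 7 1 2 3 11 8 0 4 12 13 5 14 15 9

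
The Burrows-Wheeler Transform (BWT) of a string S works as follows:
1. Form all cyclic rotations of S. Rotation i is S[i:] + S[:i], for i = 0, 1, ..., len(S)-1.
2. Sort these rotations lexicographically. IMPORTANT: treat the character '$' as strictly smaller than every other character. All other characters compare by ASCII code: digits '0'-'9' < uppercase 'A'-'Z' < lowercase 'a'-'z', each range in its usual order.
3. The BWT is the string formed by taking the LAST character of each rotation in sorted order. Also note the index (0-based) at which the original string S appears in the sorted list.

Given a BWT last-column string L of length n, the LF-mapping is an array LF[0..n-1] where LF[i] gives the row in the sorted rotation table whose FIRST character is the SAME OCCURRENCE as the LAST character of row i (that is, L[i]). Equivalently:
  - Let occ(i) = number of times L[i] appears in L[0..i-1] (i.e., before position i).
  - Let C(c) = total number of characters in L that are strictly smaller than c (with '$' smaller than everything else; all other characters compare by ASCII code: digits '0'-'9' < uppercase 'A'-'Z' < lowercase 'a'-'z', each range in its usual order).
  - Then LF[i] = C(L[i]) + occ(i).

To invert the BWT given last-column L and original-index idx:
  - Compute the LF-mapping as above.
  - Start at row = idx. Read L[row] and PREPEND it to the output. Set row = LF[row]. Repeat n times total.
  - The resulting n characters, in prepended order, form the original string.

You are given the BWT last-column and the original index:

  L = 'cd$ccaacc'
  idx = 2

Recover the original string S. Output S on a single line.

LF mapping: 3 8 0 4 5 1 2 6 7
Walk LF starting at row 2, prepending L[row]:
  step 1: row=2, L[2]='$', prepend. Next row=LF[2]=0
  step 2: row=0, L[0]='c', prepend. Next row=LF[0]=3
  step 3: row=3, L[3]='c', prepend. Next row=LF[3]=4
  step 4: row=4, L[4]='c', prepend. Next row=LF[4]=5
  step 5: row=5, L[5]='a', prepend. Next row=LF[5]=1
  step 6: row=1, L[1]='d', prepend. Next row=LF[1]=8
  step 7: row=8, L[8]='c', prepend. Next row=LF[8]=7
  step 8: row=7, L[7]='c', prepend. Next row=LF[7]=6
  step 9: row=6, L[6]='a', prepend. Next row=LF[6]=2
Reversed output: accdaccc$

Answer: accdaccc$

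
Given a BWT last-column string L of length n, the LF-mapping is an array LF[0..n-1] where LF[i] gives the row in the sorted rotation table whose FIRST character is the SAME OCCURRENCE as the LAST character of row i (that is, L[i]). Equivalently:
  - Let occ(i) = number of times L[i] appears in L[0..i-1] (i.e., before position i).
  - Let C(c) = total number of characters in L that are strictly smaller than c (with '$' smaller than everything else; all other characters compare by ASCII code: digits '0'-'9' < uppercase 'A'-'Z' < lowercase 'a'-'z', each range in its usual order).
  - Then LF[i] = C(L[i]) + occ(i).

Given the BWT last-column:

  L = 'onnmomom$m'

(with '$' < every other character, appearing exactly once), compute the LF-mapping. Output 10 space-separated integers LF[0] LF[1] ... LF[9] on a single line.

Char counts: '$':1, 'm':4, 'n':2, 'o':3
C (first-col start): C('$')=0, C('m')=1, C('n')=5, C('o')=7
L[0]='o': occ=0, LF[0]=C('o')+0=7+0=7
L[1]='n': occ=0, LF[1]=C('n')+0=5+0=5
L[2]='n': occ=1, LF[2]=C('n')+1=5+1=6
L[3]='m': occ=0, LF[3]=C('m')+0=1+0=1
L[4]='o': occ=1, LF[4]=C('o')+1=7+1=8
L[5]='m': occ=1, LF[5]=C('m')+1=1+1=2
L[6]='o': occ=2, LF[6]=C('o')+2=7+2=9
L[7]='m': occ=2, LF[7]=C('m')+2=1+2=3
L[8]='$': occ=0, LF[8]=C('$')+0=0+0=0
L[9]='m': occ=3, LF[9]=C('m')+3=1+3=4

Answer: 7 5 6 1 8 2 9 3 0 4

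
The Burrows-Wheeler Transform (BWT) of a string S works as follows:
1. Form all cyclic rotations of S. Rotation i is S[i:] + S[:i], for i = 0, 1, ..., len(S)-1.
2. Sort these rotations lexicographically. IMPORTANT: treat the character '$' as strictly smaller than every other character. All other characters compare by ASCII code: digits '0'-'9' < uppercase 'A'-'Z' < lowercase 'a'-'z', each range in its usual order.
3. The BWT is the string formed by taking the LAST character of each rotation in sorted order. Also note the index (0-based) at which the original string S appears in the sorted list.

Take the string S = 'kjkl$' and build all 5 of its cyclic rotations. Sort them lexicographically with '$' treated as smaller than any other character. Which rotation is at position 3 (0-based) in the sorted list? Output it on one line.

Answer: kl$kj

Derivation:
All 5 rotations (rotation i = S[i:]+S[:i]):
  rot[0] = kjkl$
  rot[1] = jkl$k
  rot[2] = kl$kj
  rot[3] = l$kjk
  rot[4] = $kjkl
Sorted (with $ < everything):
  sorted[0] = $kjkl
  sorted[1] = jkl$k
  sorted[2] = kjkl$
  sorted[3] = kl$kj
  sorted[4] = l$kjk
sorted[3] = kl$kj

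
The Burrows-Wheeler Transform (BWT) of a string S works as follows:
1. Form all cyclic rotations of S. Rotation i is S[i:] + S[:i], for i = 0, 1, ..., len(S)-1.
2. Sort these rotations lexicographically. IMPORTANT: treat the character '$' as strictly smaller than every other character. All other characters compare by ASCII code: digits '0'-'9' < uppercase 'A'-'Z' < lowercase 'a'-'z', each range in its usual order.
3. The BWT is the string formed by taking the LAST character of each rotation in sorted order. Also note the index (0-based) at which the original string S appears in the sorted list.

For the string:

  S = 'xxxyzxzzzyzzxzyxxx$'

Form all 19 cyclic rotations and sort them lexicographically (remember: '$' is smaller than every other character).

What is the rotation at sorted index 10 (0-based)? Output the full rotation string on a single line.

Answer: yzxzzzyzzxzyxxx$xxx

Derivation:
All 19 rotations (rotation i = S[i:]+S[:i]):
  rot[0] = xxxyzxzzzyzzxzyxxx$
  rot[1] = xxyzxzzzyzzxzyxxx$x
  rot[2] = xyzxzzzyzzxzyxxx$xx
  rot[3] = yzxzzzyzzxzyxxx$xxx
  rot[4] = zxzzzyzzxzyxxx$xxxy
  rot[5] = xzzzyzzxzyxxx$xxxyz
  rot[6] = zzzyzzxzyxxx$xxxyzx
  rot[7] = zzyzzxzyxxx$xxxyzxz
  rot[8] = zyzzxzyxxx$xxxyzxzz
  rot[9] = yzzxzyxxx$xxxyzxzzz
  rot[10] = zzxzyxxx$xxxyzxzzzy
  rot[11] = zxzyxxx$xxxyzxzzzyz
  rot[12] = xzyxxx$xxxyzxzzzyzz
  rot[13] = zyxxx$xxxyzxzzzyzzx
  rot[14] = yxxx$xxxyzxzzzyzzxz
  rot[15] = xxx$xxxyzxzzzyzzxzy
  rot[16] = xx$xxxyzxzzzyzzxzyx
  rot[17] = x$xxxyzxzzzyzzxzyxx
  rot[18] = $xxxyzxzzzyzzxzyxxx
Sorted (with $ < everything):
  sorted[0] = $xxxyzxzzzyzzxzyxxx
  sorted[1] = x$xxxyzxzzzyzzxzyxx
  sorted[2] = xx$xxxyzxzzzyzzxzyx
  sorted[3] = xxx$xxxyzxzzzyzzxzy
  sorted[4] = xxxyzxzzzyzzxzyxxx$
  sorted[5] = xxyzxzzzyzzxzyxxx$x
  sorted[6] = xyzxzzzyzzxzyxxx$xx
  sorted[7] = xzyxxx$xxxyzxzzzyzz
  sorted[8] = xzzzyzzxzyxxx$xxxyz
  sorted[9] = yxxx$xxxyzxzzzyzzxz
  sorted[10] = yzxzzzyzzxzyxxx$xxx
  sorted[11] = yzzxzyxxx$xxxyzxzzz
  sorted[12] = zxzyxxx$xxxyzxzzzyz
  sorted[13] = zxzzzyzzxzyxxx$xxxy
  sorted[14] = zyxxx$xxxyzxzzzyzzx
  sorted[15] = zyzzxzyxxx$xxxyzxzz
  sorted[16] = zzxzyxxx$xxxyzxzzzy
  sorted[17] = zzyzzxzyxxx$xxxyzxz
  sorted[18] = zzzyzzxzyxxx$xxxyzx
sorted[10] = yzxzzzyzzxzyxxx$xxx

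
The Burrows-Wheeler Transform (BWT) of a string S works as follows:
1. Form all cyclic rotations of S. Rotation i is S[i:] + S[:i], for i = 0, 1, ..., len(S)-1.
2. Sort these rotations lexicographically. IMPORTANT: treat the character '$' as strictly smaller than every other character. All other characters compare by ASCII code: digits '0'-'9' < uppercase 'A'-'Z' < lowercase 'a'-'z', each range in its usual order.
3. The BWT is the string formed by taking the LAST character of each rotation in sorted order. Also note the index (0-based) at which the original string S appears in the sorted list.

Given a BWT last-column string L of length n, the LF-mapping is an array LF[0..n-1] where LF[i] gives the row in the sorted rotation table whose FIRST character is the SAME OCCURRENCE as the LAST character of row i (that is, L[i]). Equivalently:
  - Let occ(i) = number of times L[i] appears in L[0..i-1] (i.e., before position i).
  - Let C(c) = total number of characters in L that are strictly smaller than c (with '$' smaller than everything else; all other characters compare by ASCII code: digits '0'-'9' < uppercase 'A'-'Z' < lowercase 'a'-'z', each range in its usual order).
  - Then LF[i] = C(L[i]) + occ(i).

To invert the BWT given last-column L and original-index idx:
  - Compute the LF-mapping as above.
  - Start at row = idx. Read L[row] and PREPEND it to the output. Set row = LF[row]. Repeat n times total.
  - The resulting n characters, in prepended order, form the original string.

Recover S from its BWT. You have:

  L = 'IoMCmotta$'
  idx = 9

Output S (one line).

LF mapping: 2 6 3 1 5 7 8 9 4 0
Walk LF starting at row 9, prepending L[row]:
  step 1: row=9, L[9]='$', prepend. Next row=LF[9]=0
  step 2: row=0, L[0]='I', prepend. Next row=LF[0]=2
  step 3: row=2, L[2]='M', prepend. Next row=LF[2]=3
  step 4: row=3, L[3]='C', prepend. Next row=LF[3]=1
  step 5: row=1, L[1]='o', prepend. Next row=LF[1]=6
  step 6: row=6, L[6]='t', prepend. Next row=LF[6]=8
  step 7: row=8, L[8]='a', prepend. Next row=LF[8]=4
  step 8: row=4, L[4]='m', prepend. Next row=LF[4]=5
  step 9: row=5, L[5]='o', prepend. Next row=LF[5]=7
  step 10: row=7, L[7]='t', prepend. Next row=LF[7]=9
Reversed output: tomatoCMI$

Answer: tomatoCMI$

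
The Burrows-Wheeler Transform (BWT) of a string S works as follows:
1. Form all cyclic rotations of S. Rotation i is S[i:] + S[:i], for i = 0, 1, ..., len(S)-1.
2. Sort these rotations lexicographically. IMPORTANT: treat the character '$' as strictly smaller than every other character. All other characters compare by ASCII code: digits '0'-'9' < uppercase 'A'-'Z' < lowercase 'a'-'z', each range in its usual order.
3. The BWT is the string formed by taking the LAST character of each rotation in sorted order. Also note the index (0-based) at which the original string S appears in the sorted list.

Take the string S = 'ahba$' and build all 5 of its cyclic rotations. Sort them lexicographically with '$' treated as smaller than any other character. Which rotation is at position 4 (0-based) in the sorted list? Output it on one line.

All 5 rotations (rotation i = S[i:]+S[:i]):
  rot[0] = ahba$
  rot[1] = hba$a
  rot[2] = ba$ah
  rot[3] = a$ahb
  rot[4] = $ahba
Sorted (with $ < everything):
  sorted[0] = $ahba
  sorted[1] = a$ahb
  sorted[2] = ahba$
  sorted[3] = ba$ah
  sorted[4] = hba$a
sorted[4] = hba$a

Answer: hba$a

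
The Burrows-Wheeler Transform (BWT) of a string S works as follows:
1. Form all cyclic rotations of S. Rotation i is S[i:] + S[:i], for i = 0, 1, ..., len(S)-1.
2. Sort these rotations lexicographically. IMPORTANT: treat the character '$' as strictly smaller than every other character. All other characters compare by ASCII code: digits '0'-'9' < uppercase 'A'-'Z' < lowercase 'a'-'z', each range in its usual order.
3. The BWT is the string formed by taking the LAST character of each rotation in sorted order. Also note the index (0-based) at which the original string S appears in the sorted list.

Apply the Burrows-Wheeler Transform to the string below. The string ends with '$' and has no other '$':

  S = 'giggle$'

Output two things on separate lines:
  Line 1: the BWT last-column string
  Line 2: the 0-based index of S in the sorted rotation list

All 7 rotations (rotation i = S[i:]+S[:i]):
  rot[0] = giggle$
  rot[1] = iggle$g
  rot[2] = ggle$gi
  rot[3] = gle$gig
  rot[4] = le$gigg
  rot[5] = e$giggl
  rot[6] = $giggle
Sorted (with $ < everything):
  sorted[0] = $giggle  (last char: 'e')
  sorted[1] = e$giggl  (last char: 'l')
  sorted[2] = ggle$gi  (last char: 'i')
  sorted[3] = giggle$  (last char: '$')
  sorted[4] = gle$gig  (last char: 'g')
  sorted[5] = iggle$g  (last char: 'g')
  sorted[6] = le$gigg  (last char: 'g')
Last column: eli$ggg
Original string S is at sorted index 3

Answer: eli$ggg
3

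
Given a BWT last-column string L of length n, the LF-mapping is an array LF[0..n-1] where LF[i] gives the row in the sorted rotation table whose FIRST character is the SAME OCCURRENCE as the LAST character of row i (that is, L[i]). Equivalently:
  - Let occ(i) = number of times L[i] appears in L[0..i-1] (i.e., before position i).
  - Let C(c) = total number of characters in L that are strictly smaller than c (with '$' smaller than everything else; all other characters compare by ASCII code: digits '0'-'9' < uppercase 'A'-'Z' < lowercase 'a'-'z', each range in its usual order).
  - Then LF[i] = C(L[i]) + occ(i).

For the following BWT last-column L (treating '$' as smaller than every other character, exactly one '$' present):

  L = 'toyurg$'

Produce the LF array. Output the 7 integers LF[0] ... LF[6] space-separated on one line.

Char counts: '$':1, 'g':1, 'o':1, 'r':1, 't':1, 'u':1, 'y':1
C (first-col start): C('$')=0, C('g')=1, C('o')=2, C('r')=3, C('t')=4, C('u')=5, C('y')=6
L[0]='t': occ=0, LF[0]=C('t')+0=4+0=4
L[1]='o': occ=0, LF[1]=C('o')+0=2+0=2
L[2]='y': occ=0, LF[2]=C('y')+0=6+0=6
L[3]='u': occ=0, LF[3]=C('u')+0=5+0=5
L[4]='r': occ=0, LF[4]=C('r')+0=3+0=3
L[5]='g': occ=0, LF[5]=C('g')+0=1+0=1
L[6]='$': occ=0, LF[6]=C('$')+0=0+0=0

Answer: 4 2 6 5 3 1 0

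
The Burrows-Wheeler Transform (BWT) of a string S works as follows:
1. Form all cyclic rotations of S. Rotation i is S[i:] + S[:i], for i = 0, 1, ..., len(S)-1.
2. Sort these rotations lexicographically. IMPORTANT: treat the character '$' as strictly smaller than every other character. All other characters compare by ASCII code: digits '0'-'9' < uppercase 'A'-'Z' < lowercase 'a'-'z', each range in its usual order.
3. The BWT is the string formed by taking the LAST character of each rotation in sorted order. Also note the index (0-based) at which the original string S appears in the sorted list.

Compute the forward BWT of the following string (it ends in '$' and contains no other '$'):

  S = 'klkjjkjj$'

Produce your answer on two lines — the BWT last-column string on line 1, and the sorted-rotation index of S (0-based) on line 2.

Answer: jjkkjjl$k
7

Derivation:
All 9 rotations (rotation i = S[i:]+S[:i]):
  rot[0] = klkjjkjj$
  rot[1] = lkjjkjj$k
  rot[2] = kjjkjj$kl
  rot[3] = jjkjj$klk
  rot[4] = jkjj$klkj
  rot[5] = kjj$klkjj
  rot[6] = jj$klkjjk
  rot[7] = j$klkjjkj
  rot[8] = $klkjjkjj
Sorted (with $ < everything):
  sorted[0] = $klkjjkjj  (last char: 'j')
  sorted[1] = j$klkjjkj  (last char: 'j')
  sorted[2] = jj$klkjjk  (last char: 'k')
  sorted[3] = jjkjj$klk  (last char: 'k')
  sorted[4] = jkjj$klkj  (last char: 'j')
  sorted[5] = kjj$klkjj  (last char: 'j')
  sorted[6] = kjjkjj$kl  (last char: 'l')
  sorted[7] = klkjjkjj$  (last char: '$')
  sorted[8] = lkjjkjj$k  (last char: 'k')
Last column: jjkkjjl$k
Original string S is at sorted index 7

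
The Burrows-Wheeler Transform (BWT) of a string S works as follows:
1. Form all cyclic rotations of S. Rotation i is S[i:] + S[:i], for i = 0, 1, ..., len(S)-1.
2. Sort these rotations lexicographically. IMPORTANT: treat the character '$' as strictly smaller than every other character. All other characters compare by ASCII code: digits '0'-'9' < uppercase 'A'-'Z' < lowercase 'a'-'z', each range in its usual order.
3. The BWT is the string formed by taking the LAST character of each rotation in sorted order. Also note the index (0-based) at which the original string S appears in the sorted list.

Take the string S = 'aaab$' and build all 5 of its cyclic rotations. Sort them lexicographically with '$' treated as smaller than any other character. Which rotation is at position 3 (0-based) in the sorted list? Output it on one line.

All 5 rotations (rotation i = S[i:]+S[:i]):
  rot[0] = aaab$
  rot[1] = aab$a
  rot[2] = ab$aa
  rot[3] = b$aaa
  rot[4] = $aaab
Sorted (with $ < everything):
  sorted[0] = $aaab
  sorted[1] = aaab$
  sorted[2] = aab$a
  sorted[3] = ab$aa
  sorted[4] = b$aaa
sorted[3] = ab$aa

Answer: ab$aa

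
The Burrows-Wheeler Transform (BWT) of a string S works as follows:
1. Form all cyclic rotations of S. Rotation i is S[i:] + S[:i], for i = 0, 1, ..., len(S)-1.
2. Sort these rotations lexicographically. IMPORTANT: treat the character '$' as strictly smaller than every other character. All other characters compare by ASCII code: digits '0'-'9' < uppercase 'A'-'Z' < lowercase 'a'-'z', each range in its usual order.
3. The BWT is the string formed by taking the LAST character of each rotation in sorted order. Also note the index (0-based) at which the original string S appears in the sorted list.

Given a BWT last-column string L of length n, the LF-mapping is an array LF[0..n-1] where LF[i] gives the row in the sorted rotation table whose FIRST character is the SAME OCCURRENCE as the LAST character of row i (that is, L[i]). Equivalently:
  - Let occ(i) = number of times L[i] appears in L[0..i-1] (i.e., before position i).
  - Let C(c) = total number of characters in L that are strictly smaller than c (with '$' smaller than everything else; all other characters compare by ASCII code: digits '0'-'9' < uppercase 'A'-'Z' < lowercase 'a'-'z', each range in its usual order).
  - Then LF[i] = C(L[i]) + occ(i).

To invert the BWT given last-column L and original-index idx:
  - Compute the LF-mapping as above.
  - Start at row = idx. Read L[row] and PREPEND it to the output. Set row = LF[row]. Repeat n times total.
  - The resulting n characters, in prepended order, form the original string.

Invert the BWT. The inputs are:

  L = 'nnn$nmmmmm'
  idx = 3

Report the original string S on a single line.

Answer: mnmmnmnmn$

Derivation:
LF mapping: 6 7 8 0 9 1 2 3 4 5
Walk LF starting at row 3, prepending L[row]:
  step 1: row=3, L[3]='$', prepend. Next row=LF[3]=0
  step 2: row=0, L[0]='n', prepend. Next row=LF[0]=6
  step 3: row=6, L[6]='m', prepend. Next row=LF[6]=2
  step 4: row=2, L[2]='n', prepend. Next row=LF[2]=8
  step 5: row=8, L[8]='m', prepend. Next row=LF[8]=4
  step 6: row=4, L[4]='n', prepend. Next row=LF[4]=9
  step 7: row=9, L[9]='m', prepend. Next row=LF[9]=5
  step 8: row=5, L[5]='m', prepend. Next row=LF[5]=1
  step 9: row=1, L[1]='n', prepend. Next row=LF[1]=7
  step 10: row=7, L[7]='m', prepend. Next row=LF[7]=3
Reversed output: mnmmnmnmn$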